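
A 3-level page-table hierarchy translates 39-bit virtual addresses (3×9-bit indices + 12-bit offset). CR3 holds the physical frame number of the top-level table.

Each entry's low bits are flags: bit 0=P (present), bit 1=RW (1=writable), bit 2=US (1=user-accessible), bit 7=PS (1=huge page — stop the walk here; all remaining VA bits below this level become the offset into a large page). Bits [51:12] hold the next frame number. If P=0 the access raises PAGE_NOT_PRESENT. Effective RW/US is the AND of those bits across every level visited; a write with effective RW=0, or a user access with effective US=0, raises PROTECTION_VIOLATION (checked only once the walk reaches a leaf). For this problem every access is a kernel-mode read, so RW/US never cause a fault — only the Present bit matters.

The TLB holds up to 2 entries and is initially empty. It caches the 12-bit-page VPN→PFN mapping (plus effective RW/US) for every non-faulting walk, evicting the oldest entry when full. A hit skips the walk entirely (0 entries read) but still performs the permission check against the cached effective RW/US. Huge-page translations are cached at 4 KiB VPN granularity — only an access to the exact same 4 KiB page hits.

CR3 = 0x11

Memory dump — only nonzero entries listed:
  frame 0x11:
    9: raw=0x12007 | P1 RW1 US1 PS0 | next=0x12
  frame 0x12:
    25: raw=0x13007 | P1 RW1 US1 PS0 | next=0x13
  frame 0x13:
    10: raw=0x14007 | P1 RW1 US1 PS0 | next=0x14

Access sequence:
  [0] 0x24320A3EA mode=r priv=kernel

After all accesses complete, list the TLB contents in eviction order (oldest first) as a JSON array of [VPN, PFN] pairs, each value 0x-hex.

Trace:
#0 VA=0x24320A3EA (r,kernel):
  [0] read 0x11 idx=9: raw=0x12007 flags P=1 W=1 U=1 S=0
  [1] read 0x12 idx=25: raw=0x13007 flags P=1 W=1 U=1 S=0
  [2] read 0x13 idx=10: raw=0x14007 flags P=1 W=1 U=1 S=0
  ✓ 0x143EA  — 3 lookups

TLB: [["0x24320A", "0x14"]]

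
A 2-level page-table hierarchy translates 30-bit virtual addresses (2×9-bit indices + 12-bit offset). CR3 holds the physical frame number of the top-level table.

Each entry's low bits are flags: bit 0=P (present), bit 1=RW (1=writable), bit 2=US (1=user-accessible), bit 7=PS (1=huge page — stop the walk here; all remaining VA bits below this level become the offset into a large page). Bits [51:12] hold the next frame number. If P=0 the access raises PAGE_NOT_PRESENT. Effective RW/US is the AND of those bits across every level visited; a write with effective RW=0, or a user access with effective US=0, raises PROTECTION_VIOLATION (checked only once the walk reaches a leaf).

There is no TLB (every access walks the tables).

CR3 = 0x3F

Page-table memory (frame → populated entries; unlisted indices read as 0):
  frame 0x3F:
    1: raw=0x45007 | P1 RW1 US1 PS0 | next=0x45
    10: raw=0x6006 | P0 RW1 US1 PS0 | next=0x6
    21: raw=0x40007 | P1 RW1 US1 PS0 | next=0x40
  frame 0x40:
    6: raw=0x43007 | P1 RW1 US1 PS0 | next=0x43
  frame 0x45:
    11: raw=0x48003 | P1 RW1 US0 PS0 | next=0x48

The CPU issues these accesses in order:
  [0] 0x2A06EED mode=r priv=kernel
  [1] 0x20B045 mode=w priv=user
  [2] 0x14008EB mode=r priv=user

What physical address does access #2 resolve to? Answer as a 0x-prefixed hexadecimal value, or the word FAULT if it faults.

Per-access translation:
#0 VA=0x2A06EED (r,kernel):
  L0: frame=0x3F idx=21 entry=0x40007 [P=1 RW=1 US=1 PS=0]
  L1: frame=0x40 idx=6 entry=0x43007 [P=1 RW=1 US=1 PS=0]
  → PA=0x43EED  (2 entries read)
#1 VA=0x20B045 (w,user):
  L0: frame=0x3F idx=1 entry=0x45007 [P=1 RW=1 US=1 PS=0]
  L1: frame=0x45 idx=11 entry=0x48003 [P=1 RW=1 US=0 PS=0]
  ✗ PROTECTION_VIOLATION  [2 reads]
#2 VA=0x14008EB (r,user):
  L0: frame=0x3F idx=10 entry=0x6006 [P=0 RW=1 US=1 PS=0]
  ✗ PAGE_NOT_PRESENT  [1 reads]

Access #2 PA: FAULT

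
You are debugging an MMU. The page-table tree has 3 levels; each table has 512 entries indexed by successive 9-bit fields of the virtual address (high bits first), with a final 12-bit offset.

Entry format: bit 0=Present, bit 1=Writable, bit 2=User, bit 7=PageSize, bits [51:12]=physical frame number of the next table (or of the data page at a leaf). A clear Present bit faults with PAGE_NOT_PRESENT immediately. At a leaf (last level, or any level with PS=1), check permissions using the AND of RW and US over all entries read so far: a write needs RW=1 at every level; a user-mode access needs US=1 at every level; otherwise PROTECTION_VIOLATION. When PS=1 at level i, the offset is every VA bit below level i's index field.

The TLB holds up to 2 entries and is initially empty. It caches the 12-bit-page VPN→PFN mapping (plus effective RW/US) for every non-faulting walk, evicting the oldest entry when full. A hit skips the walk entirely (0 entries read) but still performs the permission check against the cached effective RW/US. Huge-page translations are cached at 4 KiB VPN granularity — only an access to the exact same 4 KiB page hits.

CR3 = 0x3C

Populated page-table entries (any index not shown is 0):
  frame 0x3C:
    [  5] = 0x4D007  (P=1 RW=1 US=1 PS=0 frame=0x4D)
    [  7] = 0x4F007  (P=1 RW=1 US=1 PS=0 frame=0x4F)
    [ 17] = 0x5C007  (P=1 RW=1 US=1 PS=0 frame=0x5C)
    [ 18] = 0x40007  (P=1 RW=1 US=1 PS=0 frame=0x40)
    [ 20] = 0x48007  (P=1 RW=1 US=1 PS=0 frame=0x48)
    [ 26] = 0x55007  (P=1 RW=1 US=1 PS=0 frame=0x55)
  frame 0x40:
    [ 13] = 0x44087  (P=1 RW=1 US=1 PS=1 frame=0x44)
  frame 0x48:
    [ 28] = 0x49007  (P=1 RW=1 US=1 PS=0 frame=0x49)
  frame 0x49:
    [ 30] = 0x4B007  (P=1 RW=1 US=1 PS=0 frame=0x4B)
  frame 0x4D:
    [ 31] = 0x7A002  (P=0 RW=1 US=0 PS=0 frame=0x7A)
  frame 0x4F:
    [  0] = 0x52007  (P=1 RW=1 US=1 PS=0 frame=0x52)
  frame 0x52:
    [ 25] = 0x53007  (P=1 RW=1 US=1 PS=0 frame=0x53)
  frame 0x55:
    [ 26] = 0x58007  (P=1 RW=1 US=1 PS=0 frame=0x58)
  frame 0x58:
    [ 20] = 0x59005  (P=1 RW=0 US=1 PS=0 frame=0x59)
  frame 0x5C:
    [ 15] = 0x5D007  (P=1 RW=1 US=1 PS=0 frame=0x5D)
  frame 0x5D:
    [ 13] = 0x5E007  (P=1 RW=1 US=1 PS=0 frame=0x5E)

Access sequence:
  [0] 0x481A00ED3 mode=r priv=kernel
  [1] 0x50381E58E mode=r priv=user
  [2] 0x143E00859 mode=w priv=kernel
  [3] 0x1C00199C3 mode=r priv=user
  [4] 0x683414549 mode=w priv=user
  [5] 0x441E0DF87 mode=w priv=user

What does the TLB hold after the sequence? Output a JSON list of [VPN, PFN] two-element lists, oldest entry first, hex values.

Walk each access:
#0 VA=0x481A00ED3 (r,kernel):
  L0 @0x3C[18] → 0x40007  P=1,RW=1,US=1,PS=0
  L1 @0x40[13] → 0x44087  P=1,RW=1,US=1,PS=1
  ✓ 0x44ED3 (huge @L1)  — 2 lookups
#1 VA=0x50381E58E (r,user):
  L0 @0x3C[20] → 0x48007  P=1,RW=1,US=1,PS=0
  L1 @0x48[28] → 0x49007  P=1,RW=1,US=1,PS=0
  L2 @0x49[30] → 0x4B007  P=1,RW=1,US=1,PS=0
  ✓ 0x4B58E  — 3 lookups
#2 VA=0x143E00859 (w,kernel):
  L0 @0x3C[5] → 0x4D007  P=1,RW=1,US=1,PS=0
  L1 @0x4D[31] → 0x7A002  P=0,RW=1,US=0,PS=0
  ⇒ fault: PAGE_NOT_PRESENT  — 2 lookups
#3 VA=0x1C00199C3 (r,user):
  L0 @0x3C[7] → 0x4F007  P=1,RW=1,US=1,PS=0
  L1 @0x4F[0] → 0x52007  P=1,RW=1,US=1,PS=0
  L2 @0x52[25] → 0x53007  P=1,RW=1,US=1,PS=0
  ✓ 0x539C3  — 3 lookups
#4 VA=0x683414549 (w,user):
  L0 @0x3C[26] → 0x55007  P=1,RW=1,US=1,PS=0
  L1 @0x55[26] → 0x58007  P=1,RW=1,US=1,PS=0
  L2 @0x58[20] → 0x59005  P=1,RW=0,US=1,PS=0
  ⇒ fault: PROTECTION_VIOLATION  — 3 lookups
#5 VA=0x441E0DF87 (w,user):
  L0 @0x3C[17] → 0x5C007  P=1,RW=1,US=1,PS=0
  L1 @0x5C[15] → 0x5D007  P=1,RW=1,US=1,PS=0
  L2 @0x5D[13] → 0x5E007  P=1,RW=1,US=1,PS=0
  ✓ 0x5EF87  — 3 lookups

TLB: [["0x1C0019", "0x53"], ["0x441E0D", "0x5E"]]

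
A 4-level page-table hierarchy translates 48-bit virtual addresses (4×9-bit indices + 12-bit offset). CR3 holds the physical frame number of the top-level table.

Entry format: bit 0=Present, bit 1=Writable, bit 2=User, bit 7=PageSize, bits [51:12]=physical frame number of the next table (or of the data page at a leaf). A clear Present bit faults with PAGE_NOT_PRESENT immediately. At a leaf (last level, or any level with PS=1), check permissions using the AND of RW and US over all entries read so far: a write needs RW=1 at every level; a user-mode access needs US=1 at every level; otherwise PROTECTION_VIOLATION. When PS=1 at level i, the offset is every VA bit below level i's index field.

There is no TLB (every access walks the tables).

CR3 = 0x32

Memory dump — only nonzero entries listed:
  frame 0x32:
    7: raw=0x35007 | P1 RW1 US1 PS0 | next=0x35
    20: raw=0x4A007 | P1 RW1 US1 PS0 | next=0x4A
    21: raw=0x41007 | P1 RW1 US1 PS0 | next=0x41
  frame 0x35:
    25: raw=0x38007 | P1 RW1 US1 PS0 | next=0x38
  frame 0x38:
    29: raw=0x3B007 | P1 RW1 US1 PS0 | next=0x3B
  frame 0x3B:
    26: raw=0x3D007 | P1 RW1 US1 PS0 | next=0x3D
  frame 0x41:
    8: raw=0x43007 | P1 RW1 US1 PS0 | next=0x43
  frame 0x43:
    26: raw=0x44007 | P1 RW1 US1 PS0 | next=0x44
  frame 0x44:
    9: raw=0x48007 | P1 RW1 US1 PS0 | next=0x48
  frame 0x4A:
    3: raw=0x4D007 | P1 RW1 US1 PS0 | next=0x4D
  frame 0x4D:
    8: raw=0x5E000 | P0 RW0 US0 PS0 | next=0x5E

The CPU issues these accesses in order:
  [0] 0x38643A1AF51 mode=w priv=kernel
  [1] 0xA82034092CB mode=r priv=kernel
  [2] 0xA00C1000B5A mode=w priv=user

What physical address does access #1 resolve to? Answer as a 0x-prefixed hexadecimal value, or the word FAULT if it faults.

Walk each access:
#0 VA=0x38643A1AF51 (w,kernel):
  [0] read 0x32 idx=7: raw=0x35007 flags P=1 W=1 U=1 S=0
  [1] read 0x35 idx=25: raw=0x38007 flags P=1 W=1 U=1 S=0
  [2] read 0x38 idx=29: raw=0x3B007 flags P=1 W=1 U=1 S=0
  [3] read 0x3B idx=26: raw=0x3D007 flags P=1 W=1 U=1 S=0
  ⇒ phys 0x3DF51  [4 reads]
#1 VA=0xA82034092CB (r,kernel):
  [0] read 0x32 idx=21: raw=0x41007 flags P=1 W=1 U=1 S=0
  [1] read 0x41 idx=8: raw=0x43007 flags P=1 W=1 U=1 S=0
  [2] read 0x43 idx=26: raw=0x44007 flags P=1 W=1 U=1 S=0
  [3] read 0x44 idx=9: raw=0x48007 flags P=1 W=1 U=1 S=0
  ⇒ phys 0x482CB  [4 reads]
#2 VA=0xA00C1000B5A (w,user):
  [0] read 0x32 idx=20: raw=0x4A007 flags P=1 W=1 U=1 S=0
  [1] read 0x4A idx=3: raw=0x4D007 flags P=1 W=1 U=1 S=0
  [2] read 0x4D idx=8: raw=0x5E000 flags P=0 W=0 U=0 S=0
  ✗ PAGE_NOT_PRESENT  [3 reads]

Access #1 PA: 0x482CB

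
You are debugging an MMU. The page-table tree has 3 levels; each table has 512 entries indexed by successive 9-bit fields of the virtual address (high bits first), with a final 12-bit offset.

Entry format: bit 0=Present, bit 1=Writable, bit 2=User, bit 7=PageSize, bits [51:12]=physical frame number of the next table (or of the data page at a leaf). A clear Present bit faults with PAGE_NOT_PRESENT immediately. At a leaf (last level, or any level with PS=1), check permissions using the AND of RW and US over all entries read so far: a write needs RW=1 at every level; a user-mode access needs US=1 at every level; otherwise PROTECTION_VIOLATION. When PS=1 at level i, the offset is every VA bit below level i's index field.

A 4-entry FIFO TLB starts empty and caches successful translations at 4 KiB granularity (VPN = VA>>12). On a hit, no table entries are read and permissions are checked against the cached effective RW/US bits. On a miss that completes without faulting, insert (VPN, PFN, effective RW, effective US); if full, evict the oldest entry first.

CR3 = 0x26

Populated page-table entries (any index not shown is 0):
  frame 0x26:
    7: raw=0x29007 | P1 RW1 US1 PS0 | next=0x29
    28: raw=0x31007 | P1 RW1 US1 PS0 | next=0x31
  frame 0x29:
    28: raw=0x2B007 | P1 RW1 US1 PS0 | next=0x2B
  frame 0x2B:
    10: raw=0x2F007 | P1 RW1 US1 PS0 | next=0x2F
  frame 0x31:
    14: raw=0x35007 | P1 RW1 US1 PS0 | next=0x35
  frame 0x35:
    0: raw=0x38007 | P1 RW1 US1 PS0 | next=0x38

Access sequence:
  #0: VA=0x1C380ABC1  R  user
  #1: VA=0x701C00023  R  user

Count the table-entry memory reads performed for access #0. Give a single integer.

Trace:
#0 VA=0x1C380ABC1 (r,user):
  lvl0: tbl 0x26, slot 7 ⇒ 0x29007 (P1/RW1/US1/PS0)
  lvl1: tbl 0x29, slot 28 ⇒ 0x2B007 (P1/RW1/US1/PS0)
  lvl2: tbl 0x2B, slot 10 ⇒ 0x2F007 (P1/RW1/US1/PS0)
  → PA=0x2FBC1  (3 entries read)
#1 VA=0x701C00023 (r,user):
  lvl0: tbl 0x26, slot 28 ⇒ 0x31007 (P1/RW1/US1/PS0)
  lvl1: tbl 0x31, slot 14 ⇒ 0x35007 (P1/RW1/US1/PS0)
  lvl2: tbl 0x35, slot 0 ⇒ 0x38007 (P1/RW1/US1/PS0)
  → PA=0x38023  (3 entries read)

Entries read for #0: 3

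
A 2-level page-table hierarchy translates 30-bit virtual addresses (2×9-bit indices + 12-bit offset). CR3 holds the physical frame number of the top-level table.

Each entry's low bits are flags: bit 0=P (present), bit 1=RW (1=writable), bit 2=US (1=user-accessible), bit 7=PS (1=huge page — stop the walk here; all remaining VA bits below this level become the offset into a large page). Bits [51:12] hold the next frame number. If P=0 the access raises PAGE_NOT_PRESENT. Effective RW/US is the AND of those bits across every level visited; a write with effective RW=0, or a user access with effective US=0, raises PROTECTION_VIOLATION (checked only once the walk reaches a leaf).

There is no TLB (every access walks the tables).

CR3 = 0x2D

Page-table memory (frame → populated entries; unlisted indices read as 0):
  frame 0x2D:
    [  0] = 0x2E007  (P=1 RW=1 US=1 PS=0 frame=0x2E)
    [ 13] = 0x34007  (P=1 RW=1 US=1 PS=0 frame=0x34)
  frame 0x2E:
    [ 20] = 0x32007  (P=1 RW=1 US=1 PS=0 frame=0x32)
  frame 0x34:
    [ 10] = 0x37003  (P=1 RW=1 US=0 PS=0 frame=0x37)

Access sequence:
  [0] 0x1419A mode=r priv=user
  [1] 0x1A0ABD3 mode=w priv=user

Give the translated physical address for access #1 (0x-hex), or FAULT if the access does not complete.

Per-access translation:
#0 VA=0x1419A (r,user):
  L0 @0x2D[0] → 0x2E007  P=1,RW=1,US=1,PS=0
  L1 @0x2E[20] → 0x32007  P=1,RW=1,US=1,PS=0
  → PA=0x3219A  (2 entries read)
#1 VA=0x1A0ABD3 (w,user):
  L0 @0x2D[13] → 0x34007  P=1,RW=1,US=1,PS=0
  L1 @0x34[10] → 0x37003  P=1,RW=1,US=0,PS=0
  ✗ PROTECTION_VIOLATION  [2 reads]

Access #1 PA: FAULT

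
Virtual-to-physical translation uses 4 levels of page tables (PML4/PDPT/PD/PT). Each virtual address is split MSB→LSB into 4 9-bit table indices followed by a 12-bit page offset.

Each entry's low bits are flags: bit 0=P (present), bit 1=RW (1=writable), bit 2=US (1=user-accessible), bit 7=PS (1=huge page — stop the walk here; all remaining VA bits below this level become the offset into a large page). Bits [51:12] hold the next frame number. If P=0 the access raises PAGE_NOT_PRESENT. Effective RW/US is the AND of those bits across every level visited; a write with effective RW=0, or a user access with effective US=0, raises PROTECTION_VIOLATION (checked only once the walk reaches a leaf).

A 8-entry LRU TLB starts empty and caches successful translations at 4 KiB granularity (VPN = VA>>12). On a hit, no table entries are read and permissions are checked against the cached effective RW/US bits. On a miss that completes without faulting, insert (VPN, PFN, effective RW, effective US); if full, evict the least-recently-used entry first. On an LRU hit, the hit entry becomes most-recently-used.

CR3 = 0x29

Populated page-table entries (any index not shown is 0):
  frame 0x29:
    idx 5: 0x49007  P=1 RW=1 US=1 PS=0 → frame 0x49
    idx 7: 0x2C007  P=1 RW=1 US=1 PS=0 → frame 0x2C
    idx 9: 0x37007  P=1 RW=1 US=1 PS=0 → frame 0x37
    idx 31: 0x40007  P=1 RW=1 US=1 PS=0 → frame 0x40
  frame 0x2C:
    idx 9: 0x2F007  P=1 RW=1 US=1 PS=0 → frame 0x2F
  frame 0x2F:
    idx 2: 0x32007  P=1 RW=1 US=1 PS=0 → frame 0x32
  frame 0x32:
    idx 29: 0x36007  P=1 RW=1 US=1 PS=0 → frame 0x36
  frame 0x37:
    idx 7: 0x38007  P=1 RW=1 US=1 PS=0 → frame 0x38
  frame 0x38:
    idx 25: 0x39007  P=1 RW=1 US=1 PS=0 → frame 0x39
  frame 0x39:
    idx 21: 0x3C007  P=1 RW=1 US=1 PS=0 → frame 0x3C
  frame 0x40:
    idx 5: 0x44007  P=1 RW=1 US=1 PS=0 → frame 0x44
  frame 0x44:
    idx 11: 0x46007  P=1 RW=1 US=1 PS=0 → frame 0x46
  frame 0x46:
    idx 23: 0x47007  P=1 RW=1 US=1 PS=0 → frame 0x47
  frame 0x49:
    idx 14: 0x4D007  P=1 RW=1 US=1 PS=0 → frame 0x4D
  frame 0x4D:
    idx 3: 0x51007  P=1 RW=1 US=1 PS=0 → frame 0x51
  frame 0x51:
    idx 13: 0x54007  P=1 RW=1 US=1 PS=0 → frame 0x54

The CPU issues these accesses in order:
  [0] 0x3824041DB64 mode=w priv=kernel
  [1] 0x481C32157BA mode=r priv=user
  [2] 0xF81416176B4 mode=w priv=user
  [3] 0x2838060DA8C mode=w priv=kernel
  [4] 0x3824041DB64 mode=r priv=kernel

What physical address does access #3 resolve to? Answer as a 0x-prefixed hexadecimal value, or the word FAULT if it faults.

Per-access translation:
#0 VA=0x3824041DB64 (w,kernel):
  L0 @0x29[7] → 0x2C007  P=1,RW=1,US=1,PS=0
  L1 @0x2C[9] → 0x2F007  P=1,RW=1,US=1,PS=0
  L2 @0x2F[2] → 0x32007  P=1,RW=1,US=1,PS=0
  L3 @0x32[29] → 0x36007  P=1,RW=1,US=1,PS=0
  ✓ 0x36B64  — 4 lookups
#1 VA=0x481C32157BA (r,user):
  L0 @0x29[9] → 0x37007  P=1,RW=1,US=1,PS=0
  L1 @0x37[7] → 0x38007  P=1,RW=1,US=1,PS=0
  L2 @0x38[25] → 0x39007  P=1,RW=1,US=1,PS=0
  L3 @0x39[21] → 0x3C007  P=1,RW=1,US=1,PS=0
  ✓ 0x3C7BA  — 4 lookups
#2 VA=0xF81416176B4 (w,user):
  L0 @0x29[31] → 0x40007  P=1,RW=1,US=1,PS=0
  L1 @0x40[5] → 0x44007  P=1,RW=1,US=1,PS=0
  L2 @0x44[11] → 0x46007  P=1,RW=1,US=1,PS=0
  L3 @0x46[23] → 0x47007  P=1,RW=1,US=1,PS=0
  ✓ 0x476B4  — 4 lookups
#3 VA=0x2838060DA8C (w,kernel):
  L0 @0x29[5] → 0x49007  P=1,RW=1,US=1,PS=0
  L1 @0x49[14] → 0x4D007  P=1,RW=1,US=1,PS=0
  L2 @0x4D[3] → 0x51007  P=1,RW=1,US=1,PS=0
  L3 @0x51[13] → 0x54007  P=1,RW=1,US=1,PS=0
  ✓ 0x54A8C  — 4 lookups
#4 VA=0x3824041DB64 (r,kernel):
  TLB hit vpn=0x3824041D → PA=0x36B64

Access #3 PA: 0x54A8C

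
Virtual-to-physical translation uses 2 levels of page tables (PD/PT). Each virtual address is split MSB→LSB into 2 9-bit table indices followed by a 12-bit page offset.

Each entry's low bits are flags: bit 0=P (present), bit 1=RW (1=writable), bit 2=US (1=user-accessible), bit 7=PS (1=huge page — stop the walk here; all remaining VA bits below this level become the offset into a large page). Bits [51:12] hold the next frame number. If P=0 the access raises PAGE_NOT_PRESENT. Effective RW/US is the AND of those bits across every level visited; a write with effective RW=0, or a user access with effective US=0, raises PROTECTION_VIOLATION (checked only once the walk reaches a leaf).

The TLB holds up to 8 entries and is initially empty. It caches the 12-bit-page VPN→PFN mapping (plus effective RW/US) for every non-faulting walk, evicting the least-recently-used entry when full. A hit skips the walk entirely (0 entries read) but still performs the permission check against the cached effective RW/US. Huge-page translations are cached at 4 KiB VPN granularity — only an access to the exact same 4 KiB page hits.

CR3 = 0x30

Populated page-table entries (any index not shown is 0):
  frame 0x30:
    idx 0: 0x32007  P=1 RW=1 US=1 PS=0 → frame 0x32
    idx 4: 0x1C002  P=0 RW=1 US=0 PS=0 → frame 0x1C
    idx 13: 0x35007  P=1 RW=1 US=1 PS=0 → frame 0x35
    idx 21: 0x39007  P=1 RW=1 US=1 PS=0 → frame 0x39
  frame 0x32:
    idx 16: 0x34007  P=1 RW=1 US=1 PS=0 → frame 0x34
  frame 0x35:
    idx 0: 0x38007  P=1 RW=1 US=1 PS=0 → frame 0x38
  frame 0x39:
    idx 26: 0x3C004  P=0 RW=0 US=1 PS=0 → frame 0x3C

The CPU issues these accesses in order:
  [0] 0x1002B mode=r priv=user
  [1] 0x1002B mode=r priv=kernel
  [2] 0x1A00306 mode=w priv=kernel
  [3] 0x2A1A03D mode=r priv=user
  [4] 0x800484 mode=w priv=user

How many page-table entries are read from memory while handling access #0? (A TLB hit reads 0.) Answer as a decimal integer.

Walk each access:
#0 VA=0x1002B (r,user):
  [0] read 0x30 idx=0: raw=0x32007 flags P=1 W=1 U=1 S=0
  [1] read 0x32 idx=16: raw=0x34007 flags P=1 W=1 U=1 S=0
  → PA=0x3402B  (2 entries read)
#1 VA=0x1002B (r,kernel):
  TLB hit vpn=0x10 → PA=0x3402B
#2 VA=0x1A00306 (w,kernel):
  [0] read 0x30 idx=13: raw=0x35007 flags P=1 W=1 U=1 S=0
  [1] read 0x35 idx=0: raw=0x38007 flags P=1 W=1 U=1 S=0
  → PA=0x38306  (2 entries read)
#3 VA=0x2A1A03D (r,user):
  [0] read 0x30 idx=21: raw=0x39007 flags P=1 W=1 U=1 S=0
  [1] read 0x39 idx=26: raw=0x3C004 flags P=0 W=0 U=1 S=0
  → PAGE_NOT_PRESENT  (2 entries read)
#4 VA=0x800484 (w,user):
  [0] read 0x30 idx=4: raw=0x1C002 flags P=0 W=1 U=0 S=0
  → PAGE_NOT_PRESENT  (1 entries read)

Entries read for #0: 2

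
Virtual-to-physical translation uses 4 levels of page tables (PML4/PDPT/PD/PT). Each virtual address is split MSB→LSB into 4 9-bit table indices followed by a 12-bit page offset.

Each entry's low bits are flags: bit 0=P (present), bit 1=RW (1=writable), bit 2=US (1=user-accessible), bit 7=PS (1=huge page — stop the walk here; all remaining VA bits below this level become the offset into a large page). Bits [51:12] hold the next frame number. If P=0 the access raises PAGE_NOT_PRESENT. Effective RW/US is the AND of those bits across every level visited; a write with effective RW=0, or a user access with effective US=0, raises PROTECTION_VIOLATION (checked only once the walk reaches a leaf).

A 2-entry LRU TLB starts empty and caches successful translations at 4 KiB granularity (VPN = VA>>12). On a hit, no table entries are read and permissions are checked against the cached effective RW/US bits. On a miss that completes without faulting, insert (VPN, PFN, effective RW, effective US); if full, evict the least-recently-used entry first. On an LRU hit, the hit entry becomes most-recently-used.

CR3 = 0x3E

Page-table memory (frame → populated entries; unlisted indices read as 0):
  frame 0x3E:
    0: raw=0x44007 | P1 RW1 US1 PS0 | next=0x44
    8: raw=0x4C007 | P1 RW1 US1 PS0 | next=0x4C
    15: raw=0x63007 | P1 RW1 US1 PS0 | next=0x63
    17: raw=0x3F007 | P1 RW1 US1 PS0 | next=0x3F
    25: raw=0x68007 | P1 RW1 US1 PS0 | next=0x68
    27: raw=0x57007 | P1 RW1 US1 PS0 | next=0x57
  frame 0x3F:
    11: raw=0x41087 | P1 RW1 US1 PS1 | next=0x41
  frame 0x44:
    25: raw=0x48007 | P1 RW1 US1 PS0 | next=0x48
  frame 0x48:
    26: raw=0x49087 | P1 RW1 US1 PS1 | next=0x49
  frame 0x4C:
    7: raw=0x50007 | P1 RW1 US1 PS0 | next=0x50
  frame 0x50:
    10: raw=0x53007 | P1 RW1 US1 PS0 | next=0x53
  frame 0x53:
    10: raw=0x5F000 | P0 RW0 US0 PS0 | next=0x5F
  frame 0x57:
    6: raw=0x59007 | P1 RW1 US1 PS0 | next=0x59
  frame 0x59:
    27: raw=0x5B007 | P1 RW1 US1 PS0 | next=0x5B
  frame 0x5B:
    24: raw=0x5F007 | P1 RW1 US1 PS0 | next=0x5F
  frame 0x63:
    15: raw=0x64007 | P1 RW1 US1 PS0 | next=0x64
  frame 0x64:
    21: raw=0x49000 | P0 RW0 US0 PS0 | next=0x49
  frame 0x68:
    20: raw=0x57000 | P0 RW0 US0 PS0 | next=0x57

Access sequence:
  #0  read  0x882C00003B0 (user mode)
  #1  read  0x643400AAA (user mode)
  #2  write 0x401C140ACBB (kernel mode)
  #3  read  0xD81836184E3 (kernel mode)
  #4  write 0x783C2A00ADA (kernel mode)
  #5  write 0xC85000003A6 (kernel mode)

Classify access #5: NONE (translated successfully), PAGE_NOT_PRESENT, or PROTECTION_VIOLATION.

Per-access translation:
#0 VA=0x882C00003B0 (r,user):
  [0] read 0x3E idx=17: raw=0x3F007 flags P=1 W=1 U=1 S=0
  [1] read 0x3F idx=11: raw=0x41087 flags P=1 W=1 U=1 S=1
  ✓ 0x413B0 (huge @L1)  — 2 lookups
#1 VA=0x643400AAA (r,user):
  [0] read 0x3E idx=0: raw=0x44007 flags P=1 W=1 U=1 S=0
  [1] read 0x44 idx=25: raw=0x48007 flags P=1 W=1 U=1 S=0
  [2] read 0x48 idx=26: raw=0x49087 flags P=1 W=1 U=1 S=1
  ✓ 0x49AAA (huge @L2)  — 3 lookups
#2 VA=0x401C140ACBB (w,kernel):
  [0] read 0x3E idx=8: raw=0x4C007 flags P=1 W=1 U=1 S=0
  [1] read 0x4C idx=7: raw=0x50007 flags P=1 W=1 U=1 S=0
  [2] read 0x50 idx=10: raw=0x53007 flags P=1 W=1 U=1 S=0
  [3] read 0x53 idx=10: raw=0x5F000 flags P=0 W=0 U=0 S=0
  ⇒ fault: PAGE_NOT_PRESENT  — 4 lookups
#3 VA=0xD81836184E3 (r,kernel):
  [0] read 0x3E idx=27: raw=0x57007 flags P=1 W=1 U=1 S=0
  [1] read 0x57 idx=6: raw=0x59007 flags P=1 W=1 U=1 S=0
  [2] read 0x59 idx=27: raw=0x5B007 flags P=1 W=1 U=1 S=0
  [3] read 0x5B idx=24: raw=0x5F007 flags P=1 W=1 U=1 S=0
  ✓ 0x5F4E3  — 4 lookups
#4 VA=0x783C2A00ADA (w,kernel):
  [0] read 0x3E idx=15: raw=0x63007 flags P=1 W=1 U=1 S=0
  [1] read 0x63 idx=15: raw=0x64007 flags P=1 W=1 U=1 S=0
  [2] read 0x64 idx=21: raw=0x49000 flags P=0 W=0 U=0 S=0
  ⇒ fault: PAGE_NOT_PRESENT  — 3 lookups
#5 VA=0xC85000003A6 (w,kernel):
  [0] read 0x3E idx=25: raw=0x68007 flags P=1 W=1 U=1 S=0
  [1] read 0x68 idx=20: raw=0x57000 flags P=0 W=0 U=0 S=0
  ⇒ fault: PAGE_NOT_PRESENT  — 2 lookups

Access #5 fault: PAGE_NOT_PRESENT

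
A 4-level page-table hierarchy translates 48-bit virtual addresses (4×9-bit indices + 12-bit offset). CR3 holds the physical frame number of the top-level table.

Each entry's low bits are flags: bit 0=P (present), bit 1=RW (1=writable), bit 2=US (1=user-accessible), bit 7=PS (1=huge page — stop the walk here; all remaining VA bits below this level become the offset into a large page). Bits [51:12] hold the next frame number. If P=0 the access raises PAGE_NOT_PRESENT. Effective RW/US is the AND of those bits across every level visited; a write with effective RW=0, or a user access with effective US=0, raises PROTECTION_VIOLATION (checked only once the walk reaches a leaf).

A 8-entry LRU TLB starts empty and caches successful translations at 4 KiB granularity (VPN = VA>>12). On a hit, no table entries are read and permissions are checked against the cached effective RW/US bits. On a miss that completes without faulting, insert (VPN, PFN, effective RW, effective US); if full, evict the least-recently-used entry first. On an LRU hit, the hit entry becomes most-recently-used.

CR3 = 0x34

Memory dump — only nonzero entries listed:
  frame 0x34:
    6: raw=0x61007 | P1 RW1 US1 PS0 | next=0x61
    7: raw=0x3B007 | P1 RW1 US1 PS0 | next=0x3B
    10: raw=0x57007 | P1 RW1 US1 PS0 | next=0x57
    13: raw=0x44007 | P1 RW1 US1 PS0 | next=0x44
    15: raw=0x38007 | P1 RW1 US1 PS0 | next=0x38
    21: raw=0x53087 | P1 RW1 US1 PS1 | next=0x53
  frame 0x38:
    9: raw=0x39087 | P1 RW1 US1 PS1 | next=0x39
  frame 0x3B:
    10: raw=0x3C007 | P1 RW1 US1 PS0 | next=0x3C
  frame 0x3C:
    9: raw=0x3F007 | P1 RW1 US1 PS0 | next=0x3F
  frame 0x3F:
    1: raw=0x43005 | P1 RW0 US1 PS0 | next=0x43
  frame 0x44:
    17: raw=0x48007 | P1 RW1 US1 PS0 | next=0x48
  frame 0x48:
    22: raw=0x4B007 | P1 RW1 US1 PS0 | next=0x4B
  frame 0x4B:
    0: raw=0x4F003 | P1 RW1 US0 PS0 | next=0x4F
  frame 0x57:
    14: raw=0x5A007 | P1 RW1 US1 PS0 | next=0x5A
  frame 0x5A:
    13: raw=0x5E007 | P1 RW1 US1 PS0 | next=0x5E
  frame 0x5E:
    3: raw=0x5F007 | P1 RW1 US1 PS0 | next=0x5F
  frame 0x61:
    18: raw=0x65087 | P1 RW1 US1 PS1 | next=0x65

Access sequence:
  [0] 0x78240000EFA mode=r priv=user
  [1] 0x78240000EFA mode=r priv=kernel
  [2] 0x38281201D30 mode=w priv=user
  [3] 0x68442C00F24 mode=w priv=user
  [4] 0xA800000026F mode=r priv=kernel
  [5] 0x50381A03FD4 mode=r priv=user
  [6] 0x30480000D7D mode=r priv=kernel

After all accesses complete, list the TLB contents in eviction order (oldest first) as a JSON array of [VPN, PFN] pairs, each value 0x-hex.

Per-access translation:
#0 VA=0x78240000EFA (r,user):
  L0 @0x34[15] → 0x38007  P=1,RW=1,US=1,PS=0
  L1 @0x38[9] → 0x39087  P=1,RW=1,US=1,PS=1
  → PA=0x39EFA (huge @L1)  (2 entries read)
#1 VA=0x78240000EFA (r,kernel):
  TLB hit vpn=0x78240000 → PA=0x39EFA
#2 VA=0x38281201D30 (w,user):
  L0 @0x34[7] → 0x3B007  P=1,RW=1,US=1,PS=0
  L1 @0x3B[10] → 0x3C007  P=1,RW=1,US=1,PS=0
  L2 @0x3C[9] → 0x3F007  P=1,RW=1,US=1,PS=0
  L3 @0x3F[1] → 0x43005  P=1,RW=0,US=1,PS=0
  → PROTECTION_VIOLATION  (4 entries read)
#3 VA=0x68442C00F24 (w,user):
  L0 @0x34[13] → 0x44007  P=1,RW=1,US=1,PS=0
  L1 @0x44[17] → 0x48007  P=1,RW=1,US=1,PS=0
  L2 @0x48[22] → 0x4B007  P=1,RW=1,US=1,PS=0
  L3 @0x4B[0] → 0x4F003  P=1,RW=1,US=0,PS=0
  → PROTECTION_VIOLATION  (4 entries read)
#4 VA=0xA800000026F (r,kernel):
  L0 @0x34[21] → 0x53087  P=1,RW=1,US=1,PS=1
  → PA=0x5326F (huge @L0)  (1 entries read)
#5 VA=0x50381A03FD4 (r,user):
  L0 @0x34[10] → 0x57007  P=1,RW=1,US=1,PS=0
  L1 @0x57[14] → 0x5A007  P=1,RW=1,US=1,PS=0
  L2 @0x5A[13] → 0x5E007  P=1,RW=1,US=1,PS=0
  L3 @0x5E[3] → 0x5F007  P=1,RW=1,US=1,PS=0
  → PA=0x5FFD4  (4 entries read)
#6 VA=0x30480000D7D (r,kernel):
  L0 @0x34[6] → 0x61007  P=1,RW=1,US=1,PS=0
  L1 @0x61[18] → 0x65087  P=1,RW=1,US=1,PS=1
  → PA=0x65D7D (huge @L1)  (2 entries read)

TLB: [["0x78240000", "0x39"], ["0xA8000000", "0x53"], ["0x50381A03", "0x5F"], ["0x30480000", "0x65"]]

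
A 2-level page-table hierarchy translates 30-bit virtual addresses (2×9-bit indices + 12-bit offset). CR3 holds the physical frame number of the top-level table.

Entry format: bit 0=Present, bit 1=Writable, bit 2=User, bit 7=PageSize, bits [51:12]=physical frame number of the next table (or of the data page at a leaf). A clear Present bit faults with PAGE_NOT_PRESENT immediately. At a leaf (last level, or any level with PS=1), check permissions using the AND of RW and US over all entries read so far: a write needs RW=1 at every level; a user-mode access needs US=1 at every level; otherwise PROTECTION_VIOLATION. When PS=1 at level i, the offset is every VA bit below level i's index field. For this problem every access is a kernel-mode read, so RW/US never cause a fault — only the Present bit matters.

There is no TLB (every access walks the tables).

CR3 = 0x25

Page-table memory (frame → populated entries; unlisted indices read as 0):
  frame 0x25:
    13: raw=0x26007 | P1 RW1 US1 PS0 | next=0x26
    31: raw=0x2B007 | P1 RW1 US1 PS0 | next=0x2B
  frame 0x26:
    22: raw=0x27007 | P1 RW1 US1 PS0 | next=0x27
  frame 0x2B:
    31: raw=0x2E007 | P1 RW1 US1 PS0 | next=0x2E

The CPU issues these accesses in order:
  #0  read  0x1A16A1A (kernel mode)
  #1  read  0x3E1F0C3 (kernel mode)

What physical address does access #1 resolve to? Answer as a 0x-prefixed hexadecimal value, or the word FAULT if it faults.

Trace:
#0 VA=0x1A16A1A (r,kernel):
  L0 @0x25[13] → 0x26007  P=1,RW=1,US=1,PS=0
  L1 @0x26[22] → 0x27007  P=1,RW=1,US=1,PS=0
  ⇒ phys 0x27A1A  [2 reads]
#1 VA=0x3E1F0C3 (r,kernel):
  L0 @0x25[31] → 0x2B007  P=1,RW=1,US=1,PS=0
  L1 @0x2B[31] → 0x2E007  P=1,RW=1,US=1,PS=0
  ⇒ phys 0x2E0C3  [2 reads]

Access #1 PA: 0x2E0C3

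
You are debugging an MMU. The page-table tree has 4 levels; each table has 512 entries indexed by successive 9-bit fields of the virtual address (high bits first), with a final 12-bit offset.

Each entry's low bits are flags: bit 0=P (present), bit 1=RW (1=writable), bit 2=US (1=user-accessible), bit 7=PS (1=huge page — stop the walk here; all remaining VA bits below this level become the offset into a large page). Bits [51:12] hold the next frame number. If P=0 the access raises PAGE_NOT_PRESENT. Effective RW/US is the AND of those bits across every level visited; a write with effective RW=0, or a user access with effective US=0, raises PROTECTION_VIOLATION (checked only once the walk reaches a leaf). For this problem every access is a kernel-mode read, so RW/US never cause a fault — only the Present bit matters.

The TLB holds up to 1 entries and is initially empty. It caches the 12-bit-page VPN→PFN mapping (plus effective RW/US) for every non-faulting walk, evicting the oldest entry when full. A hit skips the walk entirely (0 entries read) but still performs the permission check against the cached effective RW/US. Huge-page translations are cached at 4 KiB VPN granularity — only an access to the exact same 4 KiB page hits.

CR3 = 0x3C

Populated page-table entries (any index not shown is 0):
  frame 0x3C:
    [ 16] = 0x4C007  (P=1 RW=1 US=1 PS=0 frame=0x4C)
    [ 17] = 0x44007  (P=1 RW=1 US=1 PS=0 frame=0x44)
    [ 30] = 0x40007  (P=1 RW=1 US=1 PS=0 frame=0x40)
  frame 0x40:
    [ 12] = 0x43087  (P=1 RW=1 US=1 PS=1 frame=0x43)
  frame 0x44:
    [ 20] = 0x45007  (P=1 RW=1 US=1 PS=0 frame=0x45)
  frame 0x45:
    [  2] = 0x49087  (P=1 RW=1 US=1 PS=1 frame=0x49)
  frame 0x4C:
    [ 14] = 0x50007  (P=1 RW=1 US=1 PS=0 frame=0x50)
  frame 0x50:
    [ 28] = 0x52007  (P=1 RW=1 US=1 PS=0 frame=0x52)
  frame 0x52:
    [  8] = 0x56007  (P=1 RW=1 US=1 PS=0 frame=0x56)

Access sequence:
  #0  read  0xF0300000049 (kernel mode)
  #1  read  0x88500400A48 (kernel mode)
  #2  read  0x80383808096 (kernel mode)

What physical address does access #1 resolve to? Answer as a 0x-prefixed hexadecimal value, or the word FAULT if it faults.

Walk each access:
#0 VA=0xF0300000049 (r,kernel):
  L0: frame=0x3C idx=30 entry=0x40007 [P=1 RW=1 US=1 PS=0]
  L1: frame=0x40 idx=12 entry=0x43087 [P=1 RW=1 US=1 PS=1]
  → PA=0x43049 (huge @L1)  (2 entries read)
#1 VA=0x88500400A48 (r,kernel):
  L0: frame=0x3C idx=17 entry=0x44007 [P=1 RW=1 US=1 PS=0]
  L1: frame=0x44 idx=20 entry=0x45007 [P=1 RW=1 US=1 PS=0]
  L2: frame=0x45 idx=2 entry=0x49087 [P=1 RW=1 US=1 PS=1]
  → PA=0x49A48 (huge @L2)  (3 entries read)
#2 VA=0x80383808096 (r,kernel):
  L0: frame=0x3C idx=16 entry=0x4C007 [P=1 RW=1 US=1 PS=0]
  L1: frame=0x4C idx=14 entry=0x50007 [P=1 RW=1 US=1 PS=0]
  L2: frame=0x50 idx=28 entry=0x52007 [P=1 RW=1 US=1 PS=0]
  L3: frame=0x52 idx=8 entry=0x56007 [P=1 RW=1 US=1 PS=0]
  → PA=0x56096  (4 entries read)

Access #1 PA: 0x49A48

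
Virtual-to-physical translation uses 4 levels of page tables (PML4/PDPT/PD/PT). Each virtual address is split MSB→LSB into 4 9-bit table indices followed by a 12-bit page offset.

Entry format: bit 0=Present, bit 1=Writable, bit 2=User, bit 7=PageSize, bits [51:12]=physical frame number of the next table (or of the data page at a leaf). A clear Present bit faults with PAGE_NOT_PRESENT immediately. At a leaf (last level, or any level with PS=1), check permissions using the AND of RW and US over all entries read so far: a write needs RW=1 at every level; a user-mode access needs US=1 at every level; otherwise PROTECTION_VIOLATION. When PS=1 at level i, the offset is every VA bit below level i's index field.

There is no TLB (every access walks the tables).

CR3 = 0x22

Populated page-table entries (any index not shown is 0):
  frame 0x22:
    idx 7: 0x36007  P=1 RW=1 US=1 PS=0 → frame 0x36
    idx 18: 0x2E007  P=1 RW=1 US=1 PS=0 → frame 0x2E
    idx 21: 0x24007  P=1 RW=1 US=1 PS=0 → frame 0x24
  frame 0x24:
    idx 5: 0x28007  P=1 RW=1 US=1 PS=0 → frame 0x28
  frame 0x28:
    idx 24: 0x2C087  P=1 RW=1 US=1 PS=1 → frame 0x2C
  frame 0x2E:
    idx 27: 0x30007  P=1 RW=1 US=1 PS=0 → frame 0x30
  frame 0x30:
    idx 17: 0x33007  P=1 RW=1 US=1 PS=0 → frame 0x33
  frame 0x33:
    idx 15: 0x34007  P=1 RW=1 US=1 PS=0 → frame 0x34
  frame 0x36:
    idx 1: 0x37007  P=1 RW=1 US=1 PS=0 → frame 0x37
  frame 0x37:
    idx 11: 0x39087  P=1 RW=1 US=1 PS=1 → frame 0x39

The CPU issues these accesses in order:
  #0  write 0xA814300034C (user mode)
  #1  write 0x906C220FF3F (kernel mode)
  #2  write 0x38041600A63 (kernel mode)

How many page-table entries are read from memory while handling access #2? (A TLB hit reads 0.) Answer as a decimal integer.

Walk each access:
#0 VA=0xA814300034C (w,user):
  [0] read 0x22 idx=21: raw=0x24007 flags P=1 W=1 U=1 S=0
  [1] read 0x24 idx=5: raw=0x28007 flags P=1 W=1 U=1 S=0
  [2] read 0x28 idx=24: raw=0x2C087 flags P=1 W=1 U=1 S=1
  ✓ 0x2C34C (huge @L2)  — 3 lookups
#1 VA=0x906C220FF3F (w,kernel):
  [0] read 0x22 idx=18: raw=0x2E007 flags P=1 W=1 U=1 S=0
  [1] read 0x2E idx=27: raw=0x30007 flags P=1 W=1 U=1 S=0
  [2] read 0x30 idx=17: raw=0x33007 flags P=1 W=1 U=1 S=0
  [3] read 0x33 idx=15: raw=0x34007 flags P=1 W=1 U=1 S=0
  ✓ 0x34F3F  — 4 lookups
#2 VA=0x38041600A63 (w,kernel):
  [0] read 0x22 idx=7: raw=0x36007 flags P=1 W=1 U=1 S=0
  [1] read 0x36 idx=1: raw=0x37007 flags P=1 W=1 U=1 S=0
  [2] read 0x37 idx=11: raw=0x39087 flags P=1 W=1 U=1 S=1
  ✓ 0x39A63 (huge @L2)  — 3 lookups

Entries read for #2: 3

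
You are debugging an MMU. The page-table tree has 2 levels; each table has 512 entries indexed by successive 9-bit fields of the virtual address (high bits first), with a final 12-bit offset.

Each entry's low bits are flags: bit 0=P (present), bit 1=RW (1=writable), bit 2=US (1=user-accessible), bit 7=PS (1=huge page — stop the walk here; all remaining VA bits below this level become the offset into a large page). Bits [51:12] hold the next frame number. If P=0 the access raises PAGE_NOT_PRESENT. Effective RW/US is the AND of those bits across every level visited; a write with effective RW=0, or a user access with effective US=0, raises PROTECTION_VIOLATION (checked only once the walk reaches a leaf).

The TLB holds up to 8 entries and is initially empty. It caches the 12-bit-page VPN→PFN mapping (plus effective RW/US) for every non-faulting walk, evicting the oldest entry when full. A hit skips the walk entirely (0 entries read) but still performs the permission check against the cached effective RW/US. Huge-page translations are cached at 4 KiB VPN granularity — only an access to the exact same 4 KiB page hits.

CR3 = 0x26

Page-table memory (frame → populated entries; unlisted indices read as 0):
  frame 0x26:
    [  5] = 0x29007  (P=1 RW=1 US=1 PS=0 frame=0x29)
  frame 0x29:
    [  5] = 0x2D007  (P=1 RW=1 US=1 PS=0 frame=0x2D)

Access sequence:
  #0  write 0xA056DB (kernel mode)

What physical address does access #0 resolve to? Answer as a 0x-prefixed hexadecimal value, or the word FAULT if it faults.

Walk each access:
#0 VA=0xA056DB (w,kernel):
  L0: frame=0x26 idx=5 entry=0x29007 [P=1 RW=1 US=1 PS=0]
  L1: frame=0x29 idx=5 entry=0x2D007 [P=1 RW=1 US=1 PS=0]
  ⇒ phys 0x2D6DB  [2 reads]

Access #0 PA: 0x2D6DB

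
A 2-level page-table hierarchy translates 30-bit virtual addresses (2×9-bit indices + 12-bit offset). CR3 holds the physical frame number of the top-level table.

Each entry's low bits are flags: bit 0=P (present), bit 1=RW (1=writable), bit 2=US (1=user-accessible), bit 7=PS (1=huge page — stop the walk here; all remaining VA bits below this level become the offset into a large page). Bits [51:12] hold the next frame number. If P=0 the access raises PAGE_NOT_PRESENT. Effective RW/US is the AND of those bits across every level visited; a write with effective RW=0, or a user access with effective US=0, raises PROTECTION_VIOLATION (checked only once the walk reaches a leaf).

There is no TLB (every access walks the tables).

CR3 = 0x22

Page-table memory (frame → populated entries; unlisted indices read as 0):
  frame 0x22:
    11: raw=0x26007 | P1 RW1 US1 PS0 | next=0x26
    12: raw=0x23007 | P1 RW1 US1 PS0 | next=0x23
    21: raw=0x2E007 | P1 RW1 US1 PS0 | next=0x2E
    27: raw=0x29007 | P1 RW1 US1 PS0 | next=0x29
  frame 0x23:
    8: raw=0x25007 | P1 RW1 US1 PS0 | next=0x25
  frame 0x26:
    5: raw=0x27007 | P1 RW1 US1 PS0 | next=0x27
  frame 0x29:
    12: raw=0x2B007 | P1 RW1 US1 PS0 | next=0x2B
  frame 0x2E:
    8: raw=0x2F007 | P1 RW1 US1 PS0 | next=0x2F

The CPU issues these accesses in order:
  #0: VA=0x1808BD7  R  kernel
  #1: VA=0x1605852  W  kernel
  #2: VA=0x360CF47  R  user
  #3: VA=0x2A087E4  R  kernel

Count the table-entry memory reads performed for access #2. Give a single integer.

Walk each access:
#0 VA=0x1808BD7 (r,kernel):
  L0 @0x22[12] → 0x23007  P=1,RW=1,US=1,PS=0
  L1 @0x23[8] → 0x25007  P=1,RW=1,US=1,PS=0
  → PA=0x25BD7  (2 entries read)
#1 VA=0x1605852 (w,kernel):
  L0 @0x22[11] → 0x26007  P=1,RW=1,US=1,PS=0
  L1 @0x26[5] → 0x27007  P=1,RW=1,US=1,PS=0
  → PA=0x27852  (2 entries read)
#2 VA=0x360CF47 (r,user):
  L0 @0x22[27] → 0x29007  P=1,RW=1,US=1,PS=0
  L1 @0x29[12] → 0x2B007  P=1,RW=1,US=1,PS=0
  → PA=0x2BF47  (2 entries read)
#3 VA=0x2A087E4 (r,kernel):
  L0 @0x22[21] → 0x2E007  P=1,RW=1,US=1,PS=0
  L1 @0x2E[8] → 0x2F007  P=1,RW=1,US=1,PS=0
  → PA=0x2F7E4  (2 entries read)

Entries read for #2: 2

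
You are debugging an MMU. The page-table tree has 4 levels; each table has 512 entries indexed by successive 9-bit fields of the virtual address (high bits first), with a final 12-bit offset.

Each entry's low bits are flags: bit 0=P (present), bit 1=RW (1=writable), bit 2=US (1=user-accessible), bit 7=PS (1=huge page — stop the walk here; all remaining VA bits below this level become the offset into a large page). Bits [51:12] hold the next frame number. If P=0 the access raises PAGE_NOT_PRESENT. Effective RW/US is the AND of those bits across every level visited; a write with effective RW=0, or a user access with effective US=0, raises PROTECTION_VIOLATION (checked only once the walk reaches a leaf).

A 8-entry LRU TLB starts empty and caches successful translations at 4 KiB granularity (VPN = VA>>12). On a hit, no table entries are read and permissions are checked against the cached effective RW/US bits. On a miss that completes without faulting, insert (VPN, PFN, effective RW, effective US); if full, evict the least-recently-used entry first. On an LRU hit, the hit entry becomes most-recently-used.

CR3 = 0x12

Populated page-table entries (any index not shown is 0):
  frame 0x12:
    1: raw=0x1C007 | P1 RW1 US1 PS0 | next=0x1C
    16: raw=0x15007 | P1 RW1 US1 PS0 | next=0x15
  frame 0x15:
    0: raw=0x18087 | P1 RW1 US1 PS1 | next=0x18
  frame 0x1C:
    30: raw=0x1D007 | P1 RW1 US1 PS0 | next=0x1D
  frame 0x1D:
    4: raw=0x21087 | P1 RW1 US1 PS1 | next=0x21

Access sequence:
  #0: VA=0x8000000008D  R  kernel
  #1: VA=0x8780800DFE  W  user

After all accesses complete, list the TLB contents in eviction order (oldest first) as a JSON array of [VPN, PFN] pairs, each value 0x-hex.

Trace:
#0 VA=0x8000000008D (r,kernel):
  L0: frame=0x12 idx=16 entry=0x15007 [P=1 RW=1 US=1 PS=0]
  L1: frame=0x15 idx=0 entry=0x18087 [P=1 RW=1 US=1 PS=1]
  ⇒ phys 0x1808D (huge @L1)  [2 reads]
#1 VA=0x8780800DFE (w,user):
  L0: frame=0x12 idx=1 entry=0x1C007 [P=1 RW=1 US=1 PS=0]
  L1: frame=0x1C idx=30 entry=0x1D007 [P=1 RW=1 US=1 PS=0]
  L2: frame=0x1D idx=4 entry=0x21087 [P=1 RW=1 US=1 PS=1]
  ⇒ phys 0x21DFE (huge @L2)  [3 reads]

TLB: [["0x80000000", "0x18"], ["0x8780800", "0x21"]]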